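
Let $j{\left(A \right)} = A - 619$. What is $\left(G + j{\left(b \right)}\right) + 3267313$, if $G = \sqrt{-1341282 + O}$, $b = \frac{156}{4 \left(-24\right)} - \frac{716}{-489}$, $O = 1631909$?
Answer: $\frac{12779306299}{3912} + \sqrt{290627} \approx 3.2672 \cdot 10^{6}$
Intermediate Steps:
$b = - \frac{629}{3912}$ ($b = \frac{156}{-96} - - \frac{716}{489} = 156 \left(- \frac{1}{96}\right) + \frac{716}{489} = - \frac{13}{8} + \frac{716}{489} = - \frac{629}{3912} \approx -0.16079$)
$j{\left(A \right)} = -619 + A$
$G = \sqrt{290627}$ ($G = \sqrt{-1341282 + 1631909} = \sqrt{290627} \approx 539.1$)
$\left(G + j{\left(b \right)}\right) + 3267313 = \left(\sqrt{290627} - \frac{2422157}{3912}\right) + 3267313 = \left(- \frac{2422157}{3912} + \sqrt{290627}\right) + 3267313 = \frac{12779306299}{3912} + \sqrt{290627}$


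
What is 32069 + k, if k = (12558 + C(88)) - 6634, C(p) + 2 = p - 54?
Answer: 38025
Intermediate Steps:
C(p) = -56 + p (C(p) = -2 + (p - 54) = -2 + (-54 + p) = -56 + p)
k = 5956 (k = (12558 + (-56 + 88)) - 6634 = (12558 + 32) - 6634 = 12590 - 6634 = 5956)
32069 + k = 32069 + 5956 = 38025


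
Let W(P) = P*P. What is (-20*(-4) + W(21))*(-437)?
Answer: -227677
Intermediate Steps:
W(P) = P**2
(-20*(-4) + W(21))*(-437) = (-20*(-4) + 21**2)*(-437) = (80 + 441)*(-437) = 521*(-437) = -227677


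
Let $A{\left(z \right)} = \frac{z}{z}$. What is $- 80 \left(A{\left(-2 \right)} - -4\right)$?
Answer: $-400$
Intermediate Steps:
$A{\left(z \right)} = 1$
$- 80 \left(A{\left(-2 \right)} - -4\right) = - 80 \left(1 - -4\right) = - 80 \left(1 + 4\right) = \left(-80\right) 5 = -400$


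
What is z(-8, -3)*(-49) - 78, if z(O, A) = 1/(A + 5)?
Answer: -205/2 ≈ -102.50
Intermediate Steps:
z(O, A) = 1/(5 + A)
z(-8, -3)*(-49) - 78 = -49/(5 - 3) - 78 = -49/2 - 78 = -205/2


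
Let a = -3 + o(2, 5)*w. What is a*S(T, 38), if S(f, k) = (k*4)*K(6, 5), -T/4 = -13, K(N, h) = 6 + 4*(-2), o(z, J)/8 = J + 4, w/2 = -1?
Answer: 44688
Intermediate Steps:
w = -2 (w = 2*(-1) = -2)
o(z, J) = 32 + 8*J (o(z, J) = 8*(J + 4) = 8*(4 + J) = 32 + 8*J)
K(N, h) = -2 (K(N, h) = 6 - 8 = -2)
T = 52 (T = -4*(-13) = 52)
S(f, k) = -8*k (S(f, k) = (k*4)*(-2) = (4*k)*(-2) = -8*k)
a = -147 (a = -3 + (32 + 8*5)*(-2) = -3 + (32 + 40)*(-2) = -3 + 72*(-2) = -3 - 144 = -147)
a*S(T, 38) = -(-1176)*38 = -147*(-304) = 44688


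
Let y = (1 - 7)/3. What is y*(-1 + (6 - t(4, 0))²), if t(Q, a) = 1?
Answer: -48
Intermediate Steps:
y = -2 (y = -6*⅓ = -2)
y*(-1 + (6 - t(4, 0))²) = -2*(-1 + (6 - 1*1)²) = -2*(-1 + (6 - 1)²) = -2*(-1 + 5²) = -2*(-1 + 25) = -2*24 = -48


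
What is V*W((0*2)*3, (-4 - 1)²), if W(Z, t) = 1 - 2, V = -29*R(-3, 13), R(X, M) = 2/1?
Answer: 58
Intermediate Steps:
R(X, M) = 2 (R(X, M) = 2*1 = 2)
V = -58 (V = -29*2 = -58)
W(Z, t) = -1
V*W((0*2)*3, (-4 - 1)²) = -58*(-1) = 58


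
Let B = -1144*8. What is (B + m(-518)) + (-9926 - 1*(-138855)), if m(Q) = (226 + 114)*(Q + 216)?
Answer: 17097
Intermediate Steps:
m(Q) = 73440 + 340*Q (m(Q) = 340*(216 + Q) = 73440 + 340*Q)
B = -9152
(B + m(-518)) + (-9926 - 1*(-138855)) = (-9152 + (73440 + 340*(-518))) + (-9926 - 1*(-138855)) = (-9152 + (73440 - 176120)) + (-9926 + 138855) = (-9152 - 102680) + 128929 = -111832 + 128929 = 17097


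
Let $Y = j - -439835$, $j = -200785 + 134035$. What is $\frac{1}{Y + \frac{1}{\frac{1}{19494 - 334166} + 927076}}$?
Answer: $\frac{291724859071}{108838169046818707} \approx 2.6804 \cdot 10^{-6}$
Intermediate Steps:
$j = -66750$
$Y = 373085$ ($Y = -66750 - -439835 = -66750 + 439835 = 373085$)
$\frac{1}{Y + \frac{1}{\frac{1}{19494 - 334166} + 927076}} = \frac{1}{373085 + \frac{1}{\frac{1}{19494 - 334166} + 927076}} = \frac{1}{373085 + \frac{1}{\frac{1}{-314672} + 927076}} = \frac{1}{373085 + \frac{1}{- \frac{1}{314672} + 927076}} = \frac{1}{373085 + \frac{1}{\frac{291724859071}{314672}}} = \frac{1}{373085 + \frac{314672}{291724859071}} = \frac{1}{\frac{108838169046818707}{291724859071}} = \frac{291724859071}{108838169046818707}$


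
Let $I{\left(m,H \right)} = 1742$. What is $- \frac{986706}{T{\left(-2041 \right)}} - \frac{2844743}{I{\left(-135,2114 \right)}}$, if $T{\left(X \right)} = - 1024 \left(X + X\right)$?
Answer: $- \frac{228704875963}{140028928} \approx -1633.3$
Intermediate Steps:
$T{\left(X \right)} = - 2048 X$ ($T{\left(X \right)} = - 1024 \cdot 2 X = - 2048 X$)
$- \frac{986706}{T{\left(-2041 \right)}} - \frac{2844743}{I{\left(-135,2114 \right)}} = - \frac{986706}{\left(-2048\right) \left(-2041\right)} - \frac{2844743}{1742} = - \frac{986706}{4179968} - \frac{2844743}{1742} = \left(-986706\right) \frac{1}{4179968} - \frac{2844743}{1742} = - \frac{493353}{2089984} - \frac{2844743}{1742} = - \frac{228704875963}{140028928}$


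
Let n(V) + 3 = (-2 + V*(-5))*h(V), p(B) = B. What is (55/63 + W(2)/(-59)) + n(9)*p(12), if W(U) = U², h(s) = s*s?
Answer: -169938247/3717 ≈ -45719.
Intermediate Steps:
h(s) = s²
n(V) = -3 + V²*(-2 - 5*V) (n(V) = -3 + (-2 + V*(-5))*V² = -3 + (-2 - 5*V)*V² = -3 + V²*(-2 - 5*V))
(55/63 + W(2)/(-59)) + n(9)*p(12) = (55/63 + 2²/(-59)) + (-3 - 5*9³ - 2*9²)*12 = (55*(1/63) + 4*(-1/59)) + (-3 - 5*729 - 2*81)*12 = (55/63 - 4/59) + (-3 - 3645 - 162)*12 = 2993/3717 - 3810*12 = 2993/3717 - 45720 = -169938247/3717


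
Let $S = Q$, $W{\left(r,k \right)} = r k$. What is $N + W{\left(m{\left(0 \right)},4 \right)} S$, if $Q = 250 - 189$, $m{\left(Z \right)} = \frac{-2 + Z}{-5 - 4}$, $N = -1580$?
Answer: $- \frac{13732}{9} \approx -1525.8$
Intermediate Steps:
$m{\left(Z \right)} = \frac{2}{9} - \frac{Z}{9}$ ($m{\left(Z \right)} = \frac{-2 + Z}{-9} = \left(-2 + Z\right) \left(- \frac{1}{9}\right) = \frac{2}{9} - \frac{Z}{9}$)
$W{\left(r,k \right)} = k r$
$Q = 61$
$S = 61$
$N + W{\left(m{\left(0 \right)},4 \right)} S = -1580 + 4 \left(\frac{2}{9} - 0\right) 61 = -1580 + 4 \left(\frac{2}{9} + 0\right) 61 = -1580 + 4 \cdot \frac{2}{9} \cdot 61 = -1580 + \frac{8}{9} \cdot 61 = -1580 + \frac{488}{9} = - \frac{13732}{9}$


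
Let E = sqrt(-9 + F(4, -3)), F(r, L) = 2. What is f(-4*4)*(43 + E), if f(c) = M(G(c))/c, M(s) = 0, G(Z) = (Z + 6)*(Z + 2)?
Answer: 0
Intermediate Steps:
G(Z) = (2 + Z)*(6 + Z) (G(Z) = (6 + Z)*(2 + Z) = (2 + Z)*(6 + Z))
E = I*sqrt(7) (E = sqrt(-9 + 2) = sqrt(-7) = I*sqrt(7) ≈ 2.6458*I)
f(c) = 0 (f(c) = 0/c = 0)
f(-4*4)*(43 + E) = 0*(43 + I*sqrt(7)) = 0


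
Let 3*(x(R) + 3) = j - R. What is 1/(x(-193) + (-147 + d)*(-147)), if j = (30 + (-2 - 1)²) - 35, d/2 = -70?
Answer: 3/126755 ≈ 2.3668e-5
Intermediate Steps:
d = -140 (d = 2*(-70) = -140)
j = 4 (j = (30 + (-3)²) - 35 = (30 + 9) - 35 = 39 - 35 = 4)
x(R) = -5/3 - R/3 (x(R) = -3 + (4 - R)/3 = -3 + (4/3 - R/3) = -5/3 - R/3)
1/(x(-193) + (-147 + d)*(-147)) = 1/((-5/3 - ⅓*(-193)) + (-147 - 140)*(-147)) = 1/((-5/3 + 193/3) - 287*(-147)) = 1/(188/3 + 42189) = 1/(126755/3) = 3/126755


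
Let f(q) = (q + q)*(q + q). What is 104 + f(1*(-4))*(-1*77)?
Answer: -4824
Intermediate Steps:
f(q) = 4*q² (f(q) = (2*q)*(2*q) = 4*q²)
104 + f(1*(-4))*(-1*77) = 104 + (4*(1*(-4))²)*(-1*77) = 104 + (4*(-4)²)*(-77) = 104 + (4*16)*(-77) = 104 + 64*(-77) = 104 - 4928 = -4824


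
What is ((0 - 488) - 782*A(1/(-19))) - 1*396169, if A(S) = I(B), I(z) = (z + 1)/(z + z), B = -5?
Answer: -1984849/5 ≈ -3.9697e+5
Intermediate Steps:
I(z) = (1 + z)/(2*z) (I(z) = (1 + z)/((2*z)) = (1 + z)*(1/(2*z)) = (1 + z)/(2*z))
A(S) = ⅖ (A(S) = (½)*(1 - 5)/(-5) = (½)*(-⅕)*(-4) = ⅖)
((0 - 488) - 782*A(1/(-19))) - 1*396169 = ((0 - 488) - 782*⅖) - 1*396169 = (-488 - 1564/5) - 396169 = -4004/5 - 396169 = -1984849/5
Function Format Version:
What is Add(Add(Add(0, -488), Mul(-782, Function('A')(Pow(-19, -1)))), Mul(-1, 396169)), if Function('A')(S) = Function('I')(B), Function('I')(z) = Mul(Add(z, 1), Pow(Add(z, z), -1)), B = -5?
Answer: Rational(-1984849, 5) ≈ -3.9697e+5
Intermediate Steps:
Function('I')(z) = Mul(Rational(1, 2), Pow(z, -1), Add(1, z)) (Function('I')(z) = Mul(Add(1, z), Pow(Mul(2, z), -1)) = Mul(Add(1, z), Mul(Rational(1, 2), Pow(z, -1))) = Mul(Rational(1, 2), Pow(z, -1), Add(1, z)))
Function('A')(S) = Rational(2, 5) (Function('A')(S) = Mul(Rational(1, 2), Pow(-5, -1), Add(1, -5)) = Mul(Rational(1, 2), Rational(-1, 5), -4) = Rational(2, 5))
Add(Add(Add(0, -488), Mul(-782, Function('A')(Pow(-19, -1)))), Mul(-1, 396169)) = Add(Add(Add(0, -488), Mul(-782, Rational(2, 5))), Mul(-1, 396169)) = Add(Add(-488, Rational(-1564, 5)), -396169) = Add(Rational(-4004, 5), -396169) = Rational(-1984849, 5)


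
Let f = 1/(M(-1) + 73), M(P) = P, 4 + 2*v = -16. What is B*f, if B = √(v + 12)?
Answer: √2/72 ≈ 0.019642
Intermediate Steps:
v = -10 (v = -2 + (½)*(-16) = -2 - 8 = -10)
B = √2 (B = √(-10 + 12) = √2 ≈ 1.4142)
f = 1/72 (f = 1/(-1 + 73) = 1/72 ≈ 0.013889)
B*f = √2*(1/72) = √2/72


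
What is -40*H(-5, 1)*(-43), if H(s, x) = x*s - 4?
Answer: -15480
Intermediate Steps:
H(s, x) = -4 + s*x (H(s, x) = s*x - 4 = -4 + s*x)
-40*H(-5, 1)*(-43) = -40*(-4 - 5*1)*(-43) = -40*(-4 - 5)*(-43) = -40*(-9)*(-43) = 360*(-43) = -15480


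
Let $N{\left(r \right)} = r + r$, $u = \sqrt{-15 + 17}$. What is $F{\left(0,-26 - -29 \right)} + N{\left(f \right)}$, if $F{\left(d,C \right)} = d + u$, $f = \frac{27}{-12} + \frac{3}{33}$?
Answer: $- \frac{95}{22} + \sqrt{2} \approx -2.904$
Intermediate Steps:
$u = \sqrt{2} \approx 1.4142$
$f = - \frac{95}{44}$ ($f = 27 \left(- \frac{1}{12}\right) + 3 \cdot \frac{1}{33} = - \frac{9}{4} + \frac{1}{11} = - \frac{95}{44} \approx -2.1591$)
$N{\left(r \right)} = 2 r$
$F{\left(d,C \right)} = d + \sqrt{2}$
$F{\left(0,-26 - -29 \right)} + N{\left(f \right)} = \left(0 + \sqrt{2}\right) + 2 \left(- \frac{95}{44}\right) = \sqrt{2} - \frac{95}{22} = - \frac{95}{22} + \sqrt{2}$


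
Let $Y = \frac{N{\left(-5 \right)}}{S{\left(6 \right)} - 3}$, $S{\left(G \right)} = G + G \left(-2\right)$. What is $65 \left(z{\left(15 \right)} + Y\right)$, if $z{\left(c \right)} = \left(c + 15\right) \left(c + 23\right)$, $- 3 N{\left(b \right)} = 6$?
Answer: $\frac{667030}{9} \approx 74115.0$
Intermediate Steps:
$N{\left(b \right)} = -2$ ($N{\left(b \right)} = \left(- \frac{1}{3}\right) 6 = -2$)
$z{\left(c \right)} = \left(15 + c\right) \left(23 + c\right)$
$S{\left(G \right)} = - G$ ($S{\left(G \right)} = G - 2 G = - G$)
$Y = \frac{2}{9}$ ($Y = - \frac{2}{\left(-1\right) 6 - 3} = - \frac{2}{-6 - 3} = - \frac{2}{-9} = \left(-2\right) \left(- \frac{1}{9}\right) = \frac{2}{9} \approx 0.22222$)
$65 \left(z{\left(15 \right)} + Y\right) = 65 \left(\left(345 + 15^{2} + 38 \cdot 15\right) + \frac{2}{9}\right) = 65 \left(\left(345 + 225 + 570\right) + \frac{2}{9}\right) = 65 \left(1140 + \frac{2}{9}\right) = 65 \cdot \frac{10262}{9} = \frac{667030}{9}$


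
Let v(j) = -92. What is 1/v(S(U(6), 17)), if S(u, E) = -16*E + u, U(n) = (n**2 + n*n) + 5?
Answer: -1/92 ≈ -0.010870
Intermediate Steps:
U(n) = 5 + 2*n**2 (U(n) = (n**2 + n**2) + 5 = 2*n**2 + 5 = 5 + 2*n**2)
S(u, E) = u - 16*E
1/v(S(U(6), 17)) = 1/(-92) = -1/92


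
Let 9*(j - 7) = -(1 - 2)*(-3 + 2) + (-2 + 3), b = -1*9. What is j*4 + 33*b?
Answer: -269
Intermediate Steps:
b = -9
j = 7 (j = 7 + (-(1 - 2)*(-3 + 2) + (-2 + 3))/9 = 7 + (-(-1)*(-1) + 1)/9 = 7 + (-1*1 + 1)/9 = 7 + (-1 + 1)/9 = 7 + (⅑)*0 = 7 + 0 = 7)
j*4 + 33*b = 7*4 + 33*(-9) = 28 - 297 = -269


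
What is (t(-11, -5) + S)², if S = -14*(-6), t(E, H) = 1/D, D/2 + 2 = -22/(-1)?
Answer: 11296321/1600 ≈ 7060.2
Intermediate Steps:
D = 40 (D = -4 + 2*(-22/(-1)) = -4 + 2*(-22*(-1)) = -4 + 2*22 = -4 + 44 = 40)
t(E, H) = 1/40
S = 84
(t(-11, -5) + S)² = (1/40 + 84)² = (3361/40)² = 11296321/1600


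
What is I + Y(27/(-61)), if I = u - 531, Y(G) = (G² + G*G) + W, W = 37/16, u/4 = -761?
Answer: -212680195/59536 ≈ -3572.3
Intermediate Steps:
u = -3044 (u = 4*(-761) = -3044)
W = 37/16 (W = 37*(1/16) = 37/16 ≈ 2.3125)
Y(G) = 37/16 + 2*G² (Y(G) = (G² + G*G) + 37/16 = (G² + G²) + 37/16 = 2*G² + 37/16 = 37/16 + 2*G²)
I = -3575 (I = -3044 - 531 = -3575)
I + Y(27/(-61)) = -3575 + (37/16 + 2*(27/(-61))²) = -3575 + (37/16 + 2*(27*(-1/61))²) = -3575 + (37/16 + 2*(-27/61)²) = -3575 + (37/16 + 2*(729/3721)) = -3575 + (37/16 + 1458/3721) = -3575 + 161005/59536 = -212680195/59536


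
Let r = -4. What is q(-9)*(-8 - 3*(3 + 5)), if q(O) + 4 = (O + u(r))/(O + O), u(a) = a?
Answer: 944/9 ≈ 104.89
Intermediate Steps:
q(O) = -4 + (-4 + O)/(2*O) (q(O) = -4 + (O - 4)/(O + O) = -4 + (-4 + O)/((2*O)) = -4 + (-4 + O)*(1/(2*O)) = -4 + (-4 + O)/(2*O))
q(-9)*(-8 - 3*(3 + 5)) = (-7/2 - 2/(-9))*(-8 - 3*(3 + 5)) = (-7/2 - 2*(-⅑))*(-8 - 3*8) = (-7/2 + 2/9)*(-8 - 24) = -59/18*(-32) = 944/9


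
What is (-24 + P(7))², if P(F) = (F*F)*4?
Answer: 29584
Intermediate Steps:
P(F) = 4*F² (P(F) = F²*4 = 4*F²)
(-24 + P(7))² = (-24 + 4*7²)² = (-24 + 4*49)² = (-24 + 196)² = 172² = 29584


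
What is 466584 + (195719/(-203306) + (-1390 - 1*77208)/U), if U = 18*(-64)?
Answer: 27323424584927/58552128 ≈ 4.6665e+5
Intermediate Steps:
U = -1152
466584 + (195719/(-203306) + (-1390 - 1*77208)/U) = 466584 + (195719/(-203306) + (-1390 - 1*77208)/(-1152)) = 466584 + (195719*(-1/203306) + (-1390 - 77208)*(-1/1152)) = 466584 + (-195719/203306 - 78598*(-1/1152)) = 466584 + (-195719/203306 + 39299/576) = 466584 + 3938494175/58552128 = 27323424584927/58552128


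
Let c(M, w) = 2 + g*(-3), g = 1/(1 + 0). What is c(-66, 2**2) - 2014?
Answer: -2015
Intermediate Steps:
g = 1 (g = 1/1 = 1)
c(M, w) = -1 (c(M, w) = 2 + 1*(-3) = 2 - 3 = -1)
c(-66, 2**2) - 2014 = -1 - 2014 = -2015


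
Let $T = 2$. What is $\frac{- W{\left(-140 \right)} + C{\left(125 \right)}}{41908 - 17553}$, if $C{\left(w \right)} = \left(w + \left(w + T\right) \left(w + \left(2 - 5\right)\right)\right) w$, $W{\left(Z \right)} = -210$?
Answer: $\frac{390517}{4871} \approx 80.172$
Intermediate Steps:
$C{\left(w \right)} = w \left(w + \left(-3 + w\right) \left(2 + w\right)\right)$ ($C{\left(w \right)} = \left(w + \left(w + 2\right) \left(w + \left(2 - 5\right)\right)\right) w = \left(w + \left(2 + w\right) \left(w - 3\right)\right) w = \left(w + \left(2 + w\right) \left(-3 + w\right)\right) w = \left(w + \left(-3 + w\right) \left(2 + w\right)\right) w = w \left(w + \left(-3 + w\right) \left(2 + w\right)\right)$)
$\frac{- W{\left(-140 \right)} + C{\left(125 \right)}}{41908 - 17553} = \frac{\left(-1\right) \left(-210\right) + 125 \left(-6 + 125^{2}\right)}{41908 - 17553} = \frac{210 + 125 \left(-6 + 15625\right)}{24355} = \left(210 + 125 \cdot 15619\right) \frac{1}{24355} = \left(210 + 1952375\right) \frac{1}{24355} = 1952585 \cdot \frac{1}{24355} = \frac{390517}{4871}$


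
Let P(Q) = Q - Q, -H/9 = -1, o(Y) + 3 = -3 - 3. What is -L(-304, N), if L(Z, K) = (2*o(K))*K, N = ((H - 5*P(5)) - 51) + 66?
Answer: 432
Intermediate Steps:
o(Y) = -9 (o(Y) = -3 + (-3 - 3) = -3 - 6 = -9)
H = 9 (H = -9*(-1) = 9)
P(Q) = 0
N = 24 (N = ((9 - 5*0) - 51) + 66 = ((9 + 0) - 51) + 66 = (9 - 51) + 66 = -42 + 66 = 24)
L(Z, K) = -18*K (L(Z, K) = (2*(-9))*K = -18*K)
-L(-304, N) = -(-18)*24 = -1*(-432) = 432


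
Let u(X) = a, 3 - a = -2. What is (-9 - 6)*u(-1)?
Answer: -75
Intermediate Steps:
a = 5 (a = 3 - 1*(-2) = 3 + 2 = 5)
u(X) = 5
(-9 - 6)*u(-1) = (-9 - 6)*5 = -15*5 = -75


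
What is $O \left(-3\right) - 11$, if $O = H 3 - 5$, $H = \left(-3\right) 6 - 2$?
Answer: $184$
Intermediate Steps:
$H = -20$ ($H = -18 - 2 = -20$)
$O = -65$ ($O = \left(-20\right) 3 - 5 = -60 - 5 = -65$)
$O \left(-3\right) - 11 = \left(-65\right) \left(-3\right) - 11 = 195 - 11 = 184$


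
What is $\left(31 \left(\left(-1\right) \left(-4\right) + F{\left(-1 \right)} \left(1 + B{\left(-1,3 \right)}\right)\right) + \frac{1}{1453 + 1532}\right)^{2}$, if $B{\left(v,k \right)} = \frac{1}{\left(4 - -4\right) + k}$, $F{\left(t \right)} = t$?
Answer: $\frac{8768296799161}{1078137225} \approx 8132.8$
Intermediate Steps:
$B{\left(v,k \right)} = \frac{1}{8 + k}$ ($B{\left(v,k \right)} = \frac{1}{\left(4 + 4\right) + k} = \frac{1}{8 + k}$)
$\left(31 \left(\left(-1\right) \left(-4\right) + F{\left(-1 \right)} \left(1 + B{\left(-1,3 \right)}\right)\right) + \frac{1}{1453 + 1532}\right)^{2} = \left(31 \left(\left(-1\right) \left(-4\right) - \left(1 + \frac{1}{8 + 3}\right)\right) + \frac{1}{1453 + 1532}\right)^{2} = \left(31 \left(4 - \left(1 + \frac{1}{11}\right)\right) + \frac{1}{2985}\right)^{2} = \left(31 \left(4 - \frac{12}{11}\right) + \frac{1}{2985}\right)^{2} = \left(31 \cdot \frac{32}{11} + \frac{1}{2985}\right)^{2} = \left(\frac{992}{11} + \frac{1}{2985}\right)^{2} = \left(\frac{2961131}{32835}\right)^{2} = \frac{8768296799161}{1078137225}$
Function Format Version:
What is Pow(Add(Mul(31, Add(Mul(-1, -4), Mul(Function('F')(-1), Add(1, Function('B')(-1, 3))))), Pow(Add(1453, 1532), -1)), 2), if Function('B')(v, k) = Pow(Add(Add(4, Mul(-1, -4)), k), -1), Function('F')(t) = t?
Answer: Rational(8768296799161, 1078137225) ≈ 8132.8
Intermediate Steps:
Function('B')(v, k) = Pow(Add(8, k), -1) (Function('B')(v, k) = Pow(Add(Add(4, 4), k), -1) = Pow(Add(8, k), -1))
Pow(Add(Mul(31, Add(Mul(-1, -4), Mul(Function('F')(-1), Add(1, Function('B')(-1, 3))))), Pow(Add(1453, 1532), -1)), 2) = Pow(Add(Mul(31, Add(Mul(-1, -4), Mul(-1, Add(1, Pow(Add(8, 3), -1))))), Pow(Add(1453, 1532), -1)), 2) = Pow(Add(Mul(31, Add(4, Mul(-1, Add(1, Pow(11, -1))))), Pow(2985, -1)), 2) = Pow(Add(Mul(31, Add(4, Mul(-1, Add(1, Rational(1, 11))))), Rational(1, 2985)), 2) = Pow(Add(Mul(31, Add(4, Mul(-1, Rational(12, 11)))), Rational(1, 2985)), 2) = Pow(Add(Mul(31, Add(4, Rational(-12, 11))), Rational(1, 2985)), 2) = Pow(Add(Mul(31, Rational(32, 11)), Rational(1, 2985)), 2) = Pow(Add(Rational(992, 11), Rational(1, 2985)), 2) = Pow(Rational(2961131, 32835), 2) = Rational(8768296799161, 1078137225)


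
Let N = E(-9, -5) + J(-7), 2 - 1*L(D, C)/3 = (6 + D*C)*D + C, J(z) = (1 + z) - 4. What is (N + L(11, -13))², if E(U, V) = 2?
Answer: 20775364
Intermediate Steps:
J(z) = -3 + z
L(D, C) = 6 - 3*C - 3*D*(6 + C*D) (L(D, C) = 6 - 3*((6 + D*C)*D + C) = 6 - 3*((6 + C*D)*D + C) = 6 - 3*(D*(6 + C*D) + C) = 6 - 3*(C + D*(6 + C*D)) = 6 + (-3*C - 3*D*(6 + C*D)) = 6 - 3*C - 3*D*(6 + C*D))
N = -8 (N = 2 + (-3 - 7) = 2 - 10 = -8)
(N + L(11, -13))² = (-8 + (6 - 18*11 - 3*(-13) - 3*(-13)*11²))² = (-8 + (6 - 198 + 39 - 3*(-13)*121))² = (-8 + (6 - 198 + 39 + 4719))² = (-8 + 4566)² = 4558² = 20775364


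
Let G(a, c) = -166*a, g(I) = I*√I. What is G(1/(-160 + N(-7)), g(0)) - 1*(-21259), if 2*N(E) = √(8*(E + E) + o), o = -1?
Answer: 2179430107/102513 + 332*I*√113/102513 ≈ 21260.0 + 0.034427*I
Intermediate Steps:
N(E) = √(-1 + 16*E)/2 (N(E) = √(8*(E + E) - 1)/2 = √(8*(2*E) - 1)/2 = √(16*E - 1)/2 = √(-1 + 16*E)/2)
g(I) = I^(3/2)
G(1/(-160 + N(-7)), g(0)) - 1*(-21259) = -166/(-160 + √(-1 + 16*(-7))/2) - 1*(-21259) = -166/(-160 + √(-1 - 112)/2) + 21259 = -166/(-160 + √(-113)/2) + 21259 = -166/(-160 + (I*√113)/2) + 21259 = -166/(-160 + I*√113/2) + 21259 = 21259 - 166/(-160 + I*√113/2)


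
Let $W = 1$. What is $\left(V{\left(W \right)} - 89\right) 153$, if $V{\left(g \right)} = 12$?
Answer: $-11781$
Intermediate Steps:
$\left(V{\left(W \right)} - 89\right) 153 = \left(12 - 89\right) 153 = \left(-77\right) 153 = -11781$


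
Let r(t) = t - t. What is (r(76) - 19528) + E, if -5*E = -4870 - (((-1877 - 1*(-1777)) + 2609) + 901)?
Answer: -17872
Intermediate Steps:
r(t) = 0
E = 1656 (E = -(-4870 - (((-1877 - 1*(-1777)) + 2609) + 901))/5 = -(-4870 - (((-1877 + 1777) + 2609) + 901))/5 = -(-4870 - ((-100 + 2609) + 901))/5 = -(-4870 - (2509 + 901))/5 = -(-4870 - 1*3410)/5 = -(-4870 - 3410)/5 = -⅕*(-8280) = 1656)
(r(76) - 19528) + E = (0 - 19528) + 1656 = -19528 + 1656 = -17872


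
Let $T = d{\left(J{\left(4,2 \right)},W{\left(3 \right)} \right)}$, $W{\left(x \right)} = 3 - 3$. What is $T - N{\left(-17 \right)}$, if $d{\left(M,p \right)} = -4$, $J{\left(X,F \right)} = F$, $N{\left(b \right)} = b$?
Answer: $13$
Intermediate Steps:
$W{\left(x \right)} = 0$ ($W{\left(x \right)} = 3 - 3 = 0$)
$T = -4$
$T - N{\left(-17 \right)} = -4 - -17 = -4 + 17 = 13$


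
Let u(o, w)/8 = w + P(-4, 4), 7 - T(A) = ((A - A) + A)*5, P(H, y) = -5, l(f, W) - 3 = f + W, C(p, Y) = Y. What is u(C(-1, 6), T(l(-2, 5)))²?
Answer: 50176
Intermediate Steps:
l(f, W) = 3 + W + f (l(f, W) = 3 + (f + W) = 3 + (W + f) = 3 + W + f)
T(A) = 7 - 5*A (T(A) = 7 - ((A - A) + A)*5 = 7 - (0 + A)*5 = 7 - A*5 = 7 - 5*A)
u(o, w) = -40 + 8*w (u(o, w) = 8*(w - 5) = 8*(-5 + w) = -40 + 8*w)
u(C(-1, 6), T(l(-2, 5)))² = (-40 + 8*(7 - 5*(3 + 5 - 2)))² = (-40 + 8*(7 - 5*6))² = (-40 + 8*(7 - 30))² = (-40 + 8*(-23))² = (-40 - 184)² = (-224)² = 50176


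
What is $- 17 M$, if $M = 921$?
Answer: $-15657$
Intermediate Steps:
$- 17 M = \left(-17\right) 921 = -15657$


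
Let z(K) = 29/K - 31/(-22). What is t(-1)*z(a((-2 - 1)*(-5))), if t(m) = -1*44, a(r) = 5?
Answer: -1586/5 ≈ -317.20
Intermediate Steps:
z(K) = 31/22 + 29/K (z(K) = 29/K - 31*(-1/22) = 29/K + 31/22 = 31/22 + 29/K)
t(m) = -44
t(-1)*z(a((-2 - 1)*(-5))) = -44*(31/22 + 29/5) = -44*793/110 = -1586/5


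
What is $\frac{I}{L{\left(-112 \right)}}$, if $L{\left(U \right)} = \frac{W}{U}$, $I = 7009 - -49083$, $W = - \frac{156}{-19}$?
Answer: $- \frac{29840944}{39} \approx -7.6515 \cdot 10^{5}$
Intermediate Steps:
$W = \frac{156}{19}$ ($W = \left(-156\right) \left(- \frac{1}{19}\right) = \frac{156}{19} \approx 8.2105$)
$I = 56092$ ($I = 7009 + 49083 = 56092$)
$L{\left(U \right)} = \frac{156}{19 U}$
$\frac{I}{L{\left(-112 \right)}} = \frac{56092}{\frac{156}{19} \frac{1}{-112}} = \frac{56092}{\frac{156}{19} \left(- \frac{1}{112}\right)} = \frac{56092}{- \frac{39}{532}} = 56092 \left(- \frac{532}{39}\right) = - \frac{29840944}{39}$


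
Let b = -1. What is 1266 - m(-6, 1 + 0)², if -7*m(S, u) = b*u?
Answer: 62033/49 ≈ 1266.0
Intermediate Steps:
m(S, u) = u/7 (m(S, u) = -(-1)*u/7 = u/7)
1266 - m(-6, 1 + 0)² = 1266 - ((1 + 0)/7)² = 1266 - ((⅐)*1)² = 1266 - (⅐)² = 1266 - 1*1/49 = 1266 - 1/49 = 62033/49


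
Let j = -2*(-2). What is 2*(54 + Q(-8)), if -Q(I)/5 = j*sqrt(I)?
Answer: 108 - 80*I*sqrt(2) ≈ 108.0 - 113.14*I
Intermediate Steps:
j = 4
Q(I) = -20*sqrt(I)
2*(54 + Q(-8)) = 2*(54 - 40*I*sqrt(2)) = 108 - 80*I*sqrt(2)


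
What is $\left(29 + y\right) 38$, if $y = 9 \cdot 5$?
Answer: $2812$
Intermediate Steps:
$y = 45$
$\left(29 + y\right) 38 = \left(29 + 45\right) 38 = 74 \cdot 38 = 2812$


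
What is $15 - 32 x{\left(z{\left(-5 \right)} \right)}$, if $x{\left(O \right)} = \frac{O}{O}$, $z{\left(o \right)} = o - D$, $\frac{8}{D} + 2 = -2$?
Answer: $-17$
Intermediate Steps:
$D = -2$ ($D = \frac{8}{-2 - 2} = \frac{8}{-4} = 8 \left(- \frac{1}{4}\right) = -2$)
$z{\left(o \right)} = 2 + o$ ($z{\left(o \right)} = o - -2 = o + 2 = 2 + o$)
$x{\left(O \right)} = 1$
$15 - 32 x{\left(z{\left(-5 \right)} \right)} = 15 - 32 = -17$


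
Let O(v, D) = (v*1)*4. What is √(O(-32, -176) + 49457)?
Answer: 9*√609 ≈ 222.10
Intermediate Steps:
O(v, D) = 4*v (O(v, D) = v*4 = 4*v)
√(O(-32, -176) + 49457) = √(4*(-32) + 49457) = √(-128 + 49457) = √49329 = 9*√609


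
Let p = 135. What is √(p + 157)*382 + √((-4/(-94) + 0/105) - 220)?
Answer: 764*√73 + I*√485886/47 ≈ 6527.6 + 14.831*I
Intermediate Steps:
√(p + 157)*382 + √((-4/(-94) + 0/105) - 220) = √(135 + 157)*382 + √((-4/(-94) + 0/105) - 220) = √292*382 + √((-4*(-1/94) + 0*(1/105)) - 220) = (2*√73)*382 + √((2/47 + 0) - 220) = 764*√73 + √(2/47 - 220) = 764*√73 + √(-10338/47) = 764*√73 + I*√485886/47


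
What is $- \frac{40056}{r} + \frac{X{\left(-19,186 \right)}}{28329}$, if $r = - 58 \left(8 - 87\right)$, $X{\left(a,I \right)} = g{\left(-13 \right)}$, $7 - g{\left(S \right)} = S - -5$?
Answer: $- \frac{189112949}{21633913} \approx -8.7415$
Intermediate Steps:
$g{\left(S \right)} = 2 - S$ ($g{\left(S \right)} = 7 - \left(S - -5\right) = 7 - \left(S + 5\right) = 7 - \left(5 + S\right) = 2 - S$)
$X{\left(a,I \right)} = 15$ ($X{\left(a,I \right)} = 2 - -13 = 2 + 13 = 15$)
$r = 4582$ ($r = \left(-58\right) \left(-79\right) = 4582$)
$- \frac{40056}{r} + \frac{X{\left(-19,186 \right)}}{28329} = - \frac{40056}{4582} + \frac{15}{28329} = \left(-40056\right) \frac{1}{4582} + 15 \cdot \frac{1}{28329} = - \frac{20028}{2291} + \frac{5}{9443} = - \frac{189112949}{21633913}$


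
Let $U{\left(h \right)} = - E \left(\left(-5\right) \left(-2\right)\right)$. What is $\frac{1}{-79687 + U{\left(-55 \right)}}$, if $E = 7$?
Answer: $- \frac{1}{79757} \approx -1.2538 \cdot 10^{-5}$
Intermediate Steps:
$U{\left(h \right)} = -70$ ($U{\left(h \right)} = \left(-1\right) 7 \left(\left(-5\right) \left(-2\right)\right) = \left(-7\right) 10 = -70$)
$\frac{1}{-79687 + U{\left(-55 \right)}} = \frac{1}{-79687 - 70} = \frac{1}{-79757} = - \frac{1}{79757}$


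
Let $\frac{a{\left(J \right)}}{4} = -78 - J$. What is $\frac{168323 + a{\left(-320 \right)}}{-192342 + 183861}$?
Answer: $- \frac{169291}{8481} \approx -19.961$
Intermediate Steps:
$a{\left(J \right)} = -312 - 4 J$ ($a{\left(J \right)} = 4 \left(-78 - J\right) = -312 - 4 J$)
$\frac{168323 + a{\left(-320 \right)}}{-192342 + 183861} = \frac{168323 - -968}{-192342 + 183861} = \frac{168323 + \left(-312 + 1280\right)}{-8481} = \left(168323 + 968\right) \left(- \frac{1}{8481}\right) = 169291 \left(- \frac{1}{8481}\right) = - \frac{169291}{8481}$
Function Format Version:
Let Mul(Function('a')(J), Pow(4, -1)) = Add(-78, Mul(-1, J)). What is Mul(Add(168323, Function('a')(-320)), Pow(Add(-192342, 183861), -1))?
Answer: Rational(-169291, 8481) ≈ -19.961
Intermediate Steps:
Function('a')(J) = Add(-312, Mul(-4, J)) (Function('a')(J) = Mul(4, Add(-78, Mul(-1, J))) = Add(-312, Mul(-4, J)))
Mul(Add(168323, Function('a')(-320)), Pow(Add(-192342, 183861), -1)) = Mul(Add(168323, Add(-312, Mul(-4, -320))), Pow(Add(-192342, 183861), -1)) = Mul(Add(168323, Add(-312, 1280)), Pow(-8481, -1)) = Mul(Add(168323, 968), Rational(-1, 8481)) = Mul(169291, Rational(-1, 8481)) = Rational(-169291, 8481)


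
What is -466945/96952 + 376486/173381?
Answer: -44458320373/16809634712 ≈ -2.6448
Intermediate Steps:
-466945/96952 + 376486/173381 = -44458320373/16809634712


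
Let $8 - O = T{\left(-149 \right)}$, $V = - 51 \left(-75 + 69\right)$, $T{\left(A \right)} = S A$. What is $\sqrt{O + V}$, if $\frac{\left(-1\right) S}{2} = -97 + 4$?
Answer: $14 \sqrt{143} \approx 167.42$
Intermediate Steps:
$S = 186$ ($S = - 2 \left(-97 + 4\right) = \left(-2\right) \left(-93\right) = 186$)
$T{\left(A \right)} = 186 A$
$V = 306$ ($V = \left(-51\right) \left(-6\right) = 306$)
$O = 27722$ ($O = 8 - 186 \left(-149\right) = 8 - -27714 = 8 + 27714 = 27722$)
$\sqrt{O + V} = \sqrt{27722 + 306} = \sqrt{28028} = 14 \sqrt{143}$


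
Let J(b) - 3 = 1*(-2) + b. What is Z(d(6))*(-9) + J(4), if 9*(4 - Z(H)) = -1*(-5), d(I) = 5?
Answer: -26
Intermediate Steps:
Z(H) = 31/9 (Z(H) = 4 - (-1)*(-5)/9 = 4 - ⅑*5 = 4 - 5/9 = 31/9)
J(b) = 1 + b (J(b) = 3 + (1*(-2) + b) = 3 + (-2 + b) = 1 + b)
Z(d(6))*(-9) + J(4) = (31/9)*(-9) + (1 + 4) = -31 + 5 = -26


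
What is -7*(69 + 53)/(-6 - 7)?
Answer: 854/13 ≈ 65.692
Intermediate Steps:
-7*(69 + 53)/(-6 - 7) = -854/(-13) = -854*(-1)/13 = -7*(-122/13) = 854/13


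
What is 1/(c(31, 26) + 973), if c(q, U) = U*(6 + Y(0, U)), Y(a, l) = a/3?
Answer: 1/1129 ≈ 0.00088574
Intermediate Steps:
Y(a, l) = a/3 (Y(a, l) = a*(⅓) = a/3)
c(q, U) = 6*U (c(q, U) = U*(6 + (⅓)*0) = U*(6 + 0) = U*6 = 6*U)
1/(c(31, 26) + 973) = 1/(6*26 + 973) = 1/(156 + 973) = 1/1129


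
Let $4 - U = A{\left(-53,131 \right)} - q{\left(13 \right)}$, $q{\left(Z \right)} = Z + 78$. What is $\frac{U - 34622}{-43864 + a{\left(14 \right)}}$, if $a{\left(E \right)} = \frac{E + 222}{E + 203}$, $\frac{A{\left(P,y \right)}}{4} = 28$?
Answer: $\frac{159929}{202516} \approx 0.78971$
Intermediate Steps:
$q{\left(Z \right)} = 78 + Z$
$A{\left(P,y \right)} = 112$ ($A{\left(P,y \right)} = 4 \cdot 28 = 112$)
$a{\left(E \right)} = \frac{222 + E}{203 + E}$
$U = -17$ ($U = 4 - \left(112 - \left(78 + 13\right)\right) = 4 - \left(112 - 91\right) = 4 - 21 = -17$)
$\frac{U - 34622}{-43864 + a{\left(14 \right)}} = \frac{-17 - 34622}{-43864 + \frac{222 + 14}{203 + 14}} = - \frac{34639}{-43864 + \frac{1}{217} \cdot 236} = - \frac{34639}{-43864 + \frac{236}{217}} = - \frac{34639}{- \frac{9518252}{217}} = \left(-34639\right) \left(- \frac{217}{9518252}\right) = \frac{159929}{202516}$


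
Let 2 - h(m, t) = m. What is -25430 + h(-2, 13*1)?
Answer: -25426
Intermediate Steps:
h(m, t) = 2 - m
-25430 + h(-2, 13*1) = -25430 + (2 - 1*(-2)) = -25430 + (2 + 2) = -25430 + 4 = -25426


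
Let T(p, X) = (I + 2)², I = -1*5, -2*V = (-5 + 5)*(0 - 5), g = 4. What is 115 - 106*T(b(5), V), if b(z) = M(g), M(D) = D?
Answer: -839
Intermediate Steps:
b(z) = 4
V = 0 (V = -(-5 + 5)*(0 - 5)/2 = -0*(-5) = -½*0 = 0)
I = -5
T(p, X) = 9 (T(p, X) = (-5 + 2)² = (-3)² = 9)
115 - 106*T(b(5), V) = 115 - 106*9 = 115 - 954 = -839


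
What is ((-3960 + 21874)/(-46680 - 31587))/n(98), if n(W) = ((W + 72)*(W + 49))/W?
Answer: -17914/19958085 ≈ -0.00089758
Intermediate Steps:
n(W) = (49 + W)*(72 + W)/W (n(W) = ((72 + W)*(49 + W))/W = ((49 + W)*(72 + W))/W = (49 + W)*(72 + W)/W)
((-3960 + 21874)/(-46680 - 31587))/n(98) = ((-3960 + 21874)/(-46680 - 31587))/(121 + 98 + 3528/98) = (17914/(-78267))/(121 + 98 + 3528*(1/98)) = (17914*(-1/78267))/(121 + 98 + 36) = -17914/78267/255 = -17914/78267*1/255 = -17914/19958085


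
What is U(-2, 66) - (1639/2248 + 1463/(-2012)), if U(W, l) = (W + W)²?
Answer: 18089693/1130744 ≈ 15.998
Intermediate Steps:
U(W, l) = 4*W² (U(W, l) = (2*W)² = 4*W²)
U(-2, 66) - (1639/2248 + 1463/(-2012)) = 4*(-2)² - (1639/2248 + 1463/(-2012)) = 4*4 - (1639*(1/2248) + 1463*(-1/2012)) = 16 - (1639/2248 - 1463/2012) = 16 - 1*2211/1130744 = 16 - 2211/1130744 = 18089693/1130744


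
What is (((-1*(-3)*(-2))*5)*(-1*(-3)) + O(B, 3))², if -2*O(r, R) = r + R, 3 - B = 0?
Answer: 8649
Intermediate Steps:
B = 3 (B = 3 - 1*0 = 3 + 0 = 3)
O(r, R) = -R/2 - r/2 (O(r, R) = -(r + R)/2 = -(R + r)/2 = -R/2 - r/2)
(((-1*(-3)*(-2))*5)*(-1*(-3)) + O(B, 3))² = (((-1*(-3)*(-2))*5)*(-1*(-3)) + (-½*3 - ½*3))² = (((3*(-2))*5)*3 + (-3/2 - 3/2))² = (-6*5*3 - 3)² = (-30*3 - 3)² = (-90 - 3)² = (-93)² = 8649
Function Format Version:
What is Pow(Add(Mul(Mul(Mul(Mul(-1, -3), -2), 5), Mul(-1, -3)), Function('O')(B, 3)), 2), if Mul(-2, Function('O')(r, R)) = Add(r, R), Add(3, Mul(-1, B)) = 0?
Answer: 8649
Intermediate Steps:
B = 3 (B = Add(3, Mul(-1, 0)) = Add(3, 0) = 3)
Function('O')(r, R) = Add(Mul(Rational(-1, 2), R), Mul(Rational(-1, 2), r)) (Function('O')(r, R) = Mul(Rational(-1, 2), Add(r, R)) = Mul(Rational(-1, 2), Add(R, r)) = Add(Mul(Rational(-1, 2), R), Mul(Rational(-1, 2), r)))
Pow(Add(Mul(Mul(Mul(Mul(-1, -3), -2), 5), Mul(-1, -3)), Function('O')(B, 3)), 2) = Pow(Add(Mul(Mul(Mul(Mul(-1, -3), -2), 5), Mul(-1, -3)), Add(Mul(Rational(-1, 2), 3), Mul(Rational(-1, 2), 3))), 2) = Pow(Add(Mul(Mul(Mul(3, -2), 5), 3), Add(Rational(-3, 2), Rational(-3, 2))), 2) = Pow(Add(Mul(Mul(-6, 5), 3), -3), 2) = Pow(Add(Mul(-30, 3), -3), 2) = Pow(Add(-90, -3), 2) = Pow(-93, 2) = 8649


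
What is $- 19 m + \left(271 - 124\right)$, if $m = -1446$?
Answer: $27621$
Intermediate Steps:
$- 19 m + \left(271 - 124\right) = \left(-19\right) \left(-1446\right) + \left(271 - 124\right) = 27474 + \left(271 - 124\right) = 27474 + 147 = 27621$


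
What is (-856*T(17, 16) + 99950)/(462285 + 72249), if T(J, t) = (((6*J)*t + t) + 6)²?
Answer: -1170836473/267267 ≈ -4380.8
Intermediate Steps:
T(J, t) = (6 + t + 6*J*t)² (T(J, t) = ((6*J*t + t) + 6)² = ((t + 6*J*t) + 6)² = (6 + t + 6*J*t)²)
(-856*T(17, 16) + 99950)/(462285 + 72249) = (-856*(6 + 16 + 6*17*16)² + 99950)/(462285 + 72249) = (-856*(6 + 16 + 1632)² + 99950)/534534 = (-856*1654² + 99950)*(1/534534) = (-856*2735716 + 99950)*(1/534534) = (-2341772896 + 99950)*(1/534534) = -2341672946*1/534534 = -1170836473/267267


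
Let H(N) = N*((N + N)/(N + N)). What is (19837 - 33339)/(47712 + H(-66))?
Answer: -6751/23823 ≈ -0.28338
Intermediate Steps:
H(N) = N (H(N) = N*((2*N)/((2*N))) = N*((2*N)*(1/(2*N))) = N*1 = N)
(19837 - 33339)/(47712 + H(-66)) = (19837 - 33339)/(47712 - 66) = -13502/47646 = -13502*1/47646 = -6751/23823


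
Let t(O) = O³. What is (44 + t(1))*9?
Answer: 405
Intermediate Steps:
(44 + t(1))*9 = (44 + 1³)*9 = (44 + 1)*9 = 45*9 = 405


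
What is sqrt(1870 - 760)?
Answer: sqrt(1110) ≈ 33.317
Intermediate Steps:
sqrt(1870 - 760) = sqrt(1110)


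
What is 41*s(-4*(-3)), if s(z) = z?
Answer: 492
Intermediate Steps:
41*s(-4*(-3)) = 41*(-4*(-3)) = 41*12 = 492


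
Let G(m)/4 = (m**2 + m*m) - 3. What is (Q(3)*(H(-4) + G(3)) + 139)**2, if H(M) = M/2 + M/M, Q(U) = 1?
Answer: 39204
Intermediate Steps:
H(M) = 1 + M/2 (H(M) = M*(1/2) + 1 = M/2 + 1 = 1 + M/2)
G(m) = -12 + 8*m**2 (G(m) = 4*((m**2 + m*m) - 3) = 4*((m**2 + m**2) - 3) = 4*(2*m**2 - 3) = 4*(-3 + 2*m**2) = -12 + 8*m**2)
(Q(3)*(H(-4) + G(3)) + 139)**2 = (1*((1 + (1/2)*(-4)) + (-12 + 8*3**2)) + 139)**2 = (1*((1 - 2) + (-12 + 8*9)) + 139)**2 = (1*(-1 + (-12 + 72)) + 139)**2 = (1*(-1 + 60) + 139)**2 = (1*59 + 139)**2 = (59 + 139)**2 = 198**2 = 39204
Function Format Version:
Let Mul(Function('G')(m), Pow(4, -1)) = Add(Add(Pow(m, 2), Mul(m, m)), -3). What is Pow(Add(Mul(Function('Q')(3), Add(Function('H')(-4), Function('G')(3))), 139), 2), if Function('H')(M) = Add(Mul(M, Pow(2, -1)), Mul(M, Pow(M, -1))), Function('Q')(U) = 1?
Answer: 39204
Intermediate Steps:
Function('H')(M) = Add(1, Mul(Rational(1, 2), M)) (Function('H')(M) = Add(Mul(M, Rational(1, 2)), 1) = Add(Mul(Rational(1, 2), M), 1) = Add(1, Mul(Rational(1, 2), M)))
Function('G')(m) = Add(-12, Mul(8, Pow(m, 2))) (Function('G')(m) = Mul(4, Add(Add(Pow(m, 2), Mul(m, m)), -3)) = Mul(4, Add(Add(Pow(m, 2), Pow(m, 2)), -3)) = Mul(4, Add(Mul(2, Pow(m, 2)), -3)) = Mul(4, Add(-3, Mul(2, Pow(m, 2)))) = Add(-12, Mul(8, Pow(m, 2))))
Pow(Add(Mul(Function('Q')(3), Add(Function('H')(-4), Function('G')(3))), 139), 2) = Pow(Add(Mul(1, Add(Add(1, Mul(Rational(1, 2), -4)), Add(-12, Mul(8, Pow(3, 2))))), 139), 2) = Pow(Add(Mul(1, Add(Add(1, -2), Add(-12, Mul(8, 9)))), 139), 2) = Pow(Add(Mul(1, Add(-1, Add(-12, 72))), 139), 2) = Pow(Add(Mul(1, Add(-1, 60)), 139), 2) = Pow(Add(Mul(1, 59), 139), 2) = Pow(Add(59, 139), 2) = Pow(198, 2) = 39204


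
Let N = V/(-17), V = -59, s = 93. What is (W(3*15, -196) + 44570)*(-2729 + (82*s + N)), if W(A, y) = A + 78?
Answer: 219016732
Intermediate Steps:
W(A, y) = 78 + A
N = 59/17 (N = -59/(-17) = -59*(-1/17) = 59/17 ≈ 3.4706)
(W(3*15, -196) + 44570)*(-2729 + (82*s + N)) = ((78 + 3*15) + 44570)*(-2729 + (82*93 + 59/17)) = ((78 + 45) + 44570)*(-2729 + (7626 + 59/17)) = (123 + 44570)*(-2729 + 129701/17) = 44693*(83308/17) = 219016732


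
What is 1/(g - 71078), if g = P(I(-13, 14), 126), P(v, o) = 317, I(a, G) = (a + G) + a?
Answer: -1/70761 ≈ -1.4132e-5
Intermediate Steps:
I(a, G) = G + 2*a (I(a, G) = (G + a) + a = G + 2*a)
g = 317
1/(g - 71078) = 1/(317 - 71078) = 1/(-70761) = -1/70761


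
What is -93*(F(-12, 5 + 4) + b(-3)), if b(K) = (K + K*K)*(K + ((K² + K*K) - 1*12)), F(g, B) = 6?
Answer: -2232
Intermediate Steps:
b(K) = (K + K²)*(-12 + K + 2*K²) (b(K) = (K + K²)*(K + ((K² + K²) - 12)) = (K + K²)*(K + (2*K² - 12)) = (K + K²)*(K + (-12 + 2*K²)) = (K + K²)*(-12 + K + 2*K²))
-93*(F(-12, 5 + 4) + b(-3)) = -93*(6 - 3*(-12 - 11*(-3) + 2*(-3)³ + 3*(-3)²)) = -93*(6 - 3*(-12 + 33 + 2*(-27) + 3*9)) = -93*(6 - 3*(-12 + 33 - 54 + 27)) = -93*(6 - 3*(-6)) = -93*(6 + 18) = -93*24 = -2232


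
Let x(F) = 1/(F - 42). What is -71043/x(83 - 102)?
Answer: 4333623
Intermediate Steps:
x(F) = 1/(-42 + F)
-71043/x(83 - 102) = -71043/(1/(-42 + (83 - 102))) = -71043/(1/(-42 - 19)) = -71043/(1/(-61)) = -71043/(-1/61) = -71043*(-61) = 4333623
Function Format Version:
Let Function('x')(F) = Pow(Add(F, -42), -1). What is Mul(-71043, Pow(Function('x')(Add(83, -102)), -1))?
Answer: 4333623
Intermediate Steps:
Function('x')(F) = Pow(Add(-42, F), -1)
Mul(-71043, Pow(Function('x')(Add(83, -102)), -1)) = Mul(-71043, Pow(Pow(Add(-42, Add(83, -102)), -1), -1)) = Mul(-71043, Pow(Pow(Add(-42, -19), -1), -1)) = Mul(-71043, Pow(Pow(-61, -1), -1)) = Mul(-71043, Pow(Rational(-1, 61), -1)) = Mul(-71043, -61) = 4333623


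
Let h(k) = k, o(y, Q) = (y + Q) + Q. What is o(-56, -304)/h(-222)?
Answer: 332/111 ≈ 2.9910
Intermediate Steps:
o(y, Q) = y + 2*Q (o(y, Q) = (Q + y) + Q = y + 2*Q)
o(-56, -304)/h(-222) = (-56 + 2*(-304))/(-222) = (-56 - 608)*(-1/222) = -664*(-1/222) = 332/111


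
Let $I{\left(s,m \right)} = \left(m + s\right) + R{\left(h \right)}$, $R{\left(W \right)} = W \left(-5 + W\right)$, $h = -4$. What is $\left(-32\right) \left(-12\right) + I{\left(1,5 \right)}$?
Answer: $426$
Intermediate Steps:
$I{\left(s,m \right)} = 36 + m + s$ ($I{\left(s,m \right)} = \left(m + s\right) - 4 \left(-5 - 4\right) = \left(m + s\right) - -36 = \left(m + s\right) + 36 = 36 + m + s$)
$\left(-32\right) \left(-12\right) + I{\left(1,5 \right)} = \left(-32\right) \left(-12\right) + \left(36 + 5 + 1\right) = 384 + 42 = 426$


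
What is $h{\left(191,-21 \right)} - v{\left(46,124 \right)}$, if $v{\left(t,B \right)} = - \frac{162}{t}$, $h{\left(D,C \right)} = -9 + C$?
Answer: $- \frac{609}{23} \approx -26.478$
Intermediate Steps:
$h{\left(191,-21 \right)} - v{\left(46,124 \right)} = \left(-9 - 21\right) - - \frac{162}{46} = -30 - \left(-162\right) \frac{1}{46} = -30 - - \frac{81}{23} = -30 + \frac{81}{23} = - \frac{609}{23}$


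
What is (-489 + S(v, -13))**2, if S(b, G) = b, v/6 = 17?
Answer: 149769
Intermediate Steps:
v = 102 (v = 6*17 = 102)
(-489 + S(v, -13))**2 = (-489 + 102)**2 = (-387)**2 = 149769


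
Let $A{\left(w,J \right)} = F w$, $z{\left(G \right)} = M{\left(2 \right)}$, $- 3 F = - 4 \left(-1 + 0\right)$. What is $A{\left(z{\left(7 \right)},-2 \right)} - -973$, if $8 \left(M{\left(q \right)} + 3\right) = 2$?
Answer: $\frac{2930}{3} \approx 976.67$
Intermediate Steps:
$M{\left(q \right)} = - \frac{11}{4}$ ($M{\left(q \right)} = -3 + \frac{1}{8} \cdot 2 = -3 + \frac{1}{4} = - \frac{11}{4}$)
$F = - \frac{4}{3}$ ($F = - \frac{\left(-4\right) \left(-1 + 0\right)}{3} = - \frac{\left(-4\right) \left(-1\right)}{3} = \left(- \frac{1}{3}\right) 4 = - \frac{4}{3} \approx -1.3333$)
$z{\left(G \right)} = - \frac{11}{4}$
$A{\left(w,J \right)} = - \frac{4 w}{3}$
$A{\left(z{\left(7 \right)},-2 \right)} - -973 = \left(- \frac{4}{3}\right) \left(- \frac{11}{4}\right) - -973 = \frac{11}{3} + 973 = \frac{2930}{3}$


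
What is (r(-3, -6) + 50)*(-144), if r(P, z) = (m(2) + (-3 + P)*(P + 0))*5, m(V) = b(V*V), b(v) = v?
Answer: -23040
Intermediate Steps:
m(V) = V² (m(V) = V*V = V²)
r(P, z) = 20 + 5*P*(-3 + P) (r(P, z) = (2² + (-3 + P)*(P + 0))*5 = (4 + (-3 + P)*P)*5 = (4 + P*(-3 + P))*5 = 20 + 5*P*(-3 + P))
(r(-3, -6) + 50)*(-144) = ((20 - 15*(-3) + 5*(-3)²) + 50)*(-144) = ((20 + 45 + 5*9) + 50)*(-144) = ((20 + 45 + 45) + 50)*(-144) = (110 + 50)*(-144) = 160*(-144) = -23040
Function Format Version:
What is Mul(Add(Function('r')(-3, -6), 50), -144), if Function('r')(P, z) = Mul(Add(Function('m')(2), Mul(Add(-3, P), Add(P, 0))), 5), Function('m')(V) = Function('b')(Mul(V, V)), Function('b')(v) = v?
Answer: -23040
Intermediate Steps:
Function('m')(V) = Pow(V, 2) (Function('m')(V) = Mul(V, V) = Pow(V, 2))
Function('r')(P, z) = Add(20, Mul(5, P, Add(-3, P))) (Function('r')(P, z) = Mul(Add(Pow(2, 2), Mul(Add(-3, P), Add(P, 0))), 5) = Mul(Add(4, Mul(Add(-3, P), P)), 5) = Mul(Add(4, Mul(P, Add(-3, P))), 5) = Add(20, Mul(5, P, Add(-3, P))))
Mul(Add(Function('r')(-3, -6), 50), -144) = Mul(Add(Add(20, Mul(-15, -3), Mul(5, Pow(-3, 2))), 50), -144) = Mul(Add(Add(20, 45, Mul(5, 9)), 50), -144) = Mul(Add(Add(20, 45, 45), 50), -144) = Mul(Add(110, 50), -144) = Mul(160, -144) = -23040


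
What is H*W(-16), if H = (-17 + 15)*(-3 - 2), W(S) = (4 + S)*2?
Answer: -240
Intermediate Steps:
W(S) = 8 + 2*S
H = 10 (H = -2*(-5) = 10)
H*W(-16) = 10*(8 + 2*(-16)) = 10*(8 - 32) = 10*(-24) = -240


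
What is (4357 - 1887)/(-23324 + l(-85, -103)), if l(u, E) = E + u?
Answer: -1235/11756 ≈ -0.10505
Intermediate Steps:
(4357 - 1887)/(-23324 + l(-85, -103)) = (4357 - 1887)/(-23324 + (-103 - 85)) = 2470/(-23324 - 188) = 2470/(-23512) = 2470*(-1/23512) = -1235/11756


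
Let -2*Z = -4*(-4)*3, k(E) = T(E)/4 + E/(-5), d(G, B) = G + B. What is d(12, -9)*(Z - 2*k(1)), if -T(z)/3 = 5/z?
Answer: -483/10 ≈ -48.300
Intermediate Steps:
T(z) = -15/z
d(G, B) = B + G
k(E) = -15/(4*E) - E/5 (k(E) = -15/E/4 + E/(-5) = -15/E*(¼) + E*(-⅕) = -15/(4*E) - E/5)
Z = -24 (Z = -(-4*(-4))*3/2 = -8*3 = -½*48 = -24)
d(12, -9)*(Z - 2*k(1)) = (-9 + 12)*(-24 - 2*(-15/4/1 - ⅕*1)) = 3*(-24 - 2*(-15/4*1 - ⅕)) = 3*(-24 - 2*(-15/4 - ⅕)) = 3*(-24 - 2*(-79/20)) = 3*(-24 + 79/10) = 3*(-161/10) = -483/10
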